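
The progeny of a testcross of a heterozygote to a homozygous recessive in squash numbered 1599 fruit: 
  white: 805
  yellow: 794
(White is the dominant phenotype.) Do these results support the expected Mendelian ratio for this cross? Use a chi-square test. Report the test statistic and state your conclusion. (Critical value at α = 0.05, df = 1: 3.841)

0.076; consistent

A testcross of a heterozygote (Aa × aa) gives a 1:1 phenotypic ratio.
The 1:1 ratio has 2 parts, so with N = 1599 the expected counts are:
  white: 1599 × 1/2 = 799.5
  yellow: 1599 × 1/2 = 799.5
χ² = Σ (O − E)² / E
  white: (805 − 799.5)² / 799.5 = 0.0378
  yellow: (794 − 799.5)² / 799.5 = 0.0378
χ² = 0.0378 + 0.0378 = 0.0756 ≈ 0.076
Degrees of freedom = 2 − 1 = 1; critical value at α = 0.05 is 3.841.
Since 0.076 < 3.841, we fail to reject the null hypothesis — the data are consistent with the 1:1 ratio.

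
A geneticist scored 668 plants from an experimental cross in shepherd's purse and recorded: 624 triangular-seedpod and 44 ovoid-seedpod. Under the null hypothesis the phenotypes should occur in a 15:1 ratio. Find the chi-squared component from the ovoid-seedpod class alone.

Expected counts for N = 668 under a 15:1 ratio (total parts = 16):
  triangular-seedpod: 668 × 15/16 = 626.25
  ovoid-seedpod: 668 × 1/16 = 41.75
Contribution of ovoid-seedpod: (44 − 41.75)² / 41.75 = 0.1213

0.121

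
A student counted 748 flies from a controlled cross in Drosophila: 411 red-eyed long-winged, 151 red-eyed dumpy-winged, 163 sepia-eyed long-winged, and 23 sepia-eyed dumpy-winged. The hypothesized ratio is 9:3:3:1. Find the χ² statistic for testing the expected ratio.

16.806

Under the 9:3:3:1 hypothesis (Σ ratio = 16, N = 748):
  red-eyed long-winged: 748 × 9/16 = 420.75
  red-eyed dumpy-winged: 748 × 3/16 = 140.25
  sepia-eyed long-winged: 748 × 3/16 = 140.25
  sepia-eyed dumpy-winged: 748 × 1/16 = 46.75
χ² = Σ (O − E)² / E
  red-eyed long-winged: (411 − 420.75)² / 420.75 = 0.2259
  red-eyed dumpy-winged: (151 − 140.25)² / 140.25 = 0.8240
  sepia-eyed long-winged: (163 − 140.25)² / 140.25 = 3.6903
  sepia-eyed dumpy-winged: (23 − 46.75)² / 46.75 = 12.0655
χ² = 0.2259 + 0.8240 + 3.6903 + 12.0655 = 16.8057 ≈ 16.806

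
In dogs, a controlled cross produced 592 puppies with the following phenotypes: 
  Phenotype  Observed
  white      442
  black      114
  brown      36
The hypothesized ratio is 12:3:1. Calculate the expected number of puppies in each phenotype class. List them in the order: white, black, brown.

Under the 12:3:1 hypothesis (Σ ratio = 16, N = 592):
  white: 592 × 12/16 = 444
  black: 592 × 3/16 = 111
  brown: 592 × 1/16 = 37

444, 111, 37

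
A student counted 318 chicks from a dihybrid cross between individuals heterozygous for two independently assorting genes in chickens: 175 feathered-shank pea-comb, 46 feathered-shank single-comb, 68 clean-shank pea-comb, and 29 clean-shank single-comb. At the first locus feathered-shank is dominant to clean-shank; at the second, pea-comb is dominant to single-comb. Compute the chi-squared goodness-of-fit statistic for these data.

8.563

A dihybrid F₂ with independent assortment and complete dominance at both loci gives a 9:3:3:1 phenotypic ratio.
The 9:3:3:1 ratio has 16 parts, so with N = 318 the expected counts are:
  feathered-shank pea-comb: 318 × 9/16 = 178.875
  feathered-shank single-comb: 318 × 3/16 = 59.625
  clean-shank pea-comb: 318 × 3/16 = 59.625
  clean-shank single-comb: 318 × 1/16 = 19.875
χ² = Σ (O − E)² / E
  feathered-shank pea-comb: (175 − 178.875)² / 178.875 = 0.0839
  feathered-shank single-comb: (46 − 59.625)² / 59.625 = 3.1135
  clean-shank pea-comb: (68 − 59.625)² / 59.625 = 1.1764
  clean-shank single-comb: (29 − 19.875)² / 19.875 = 4.1895
χ² = 0.0839 + 3.1135 + 1.1764 + 4.1895 = 8.5633 ≈ 8.563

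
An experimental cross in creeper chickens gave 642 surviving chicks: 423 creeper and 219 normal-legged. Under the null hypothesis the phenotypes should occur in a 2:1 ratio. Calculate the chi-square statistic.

0.175

Expected counts for N = 642 under a 2:1 ratio (total parts = 3):
  creeper: 642 × 2/3 = 428
  normal-legged: 642 × 1/3 = 214
χ² = Σ (O − E)² / E
  creeper: (423 − 428)² / 428 = 0.0584
  normal-legged: (219 − 214)² / 214 = 0.1168
χ² = 0.0584 + 0.1168 = 0.1752 ≈ 0.175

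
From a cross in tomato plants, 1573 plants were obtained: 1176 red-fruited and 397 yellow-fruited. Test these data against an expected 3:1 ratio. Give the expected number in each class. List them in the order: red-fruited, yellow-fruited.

1179.75, 393.25

Total ratio parts = 4. Expected numbers out of 1573:
  red-fruited: 1573 × 3/4 = 1179.75
  yellow-fruited: 1573 × 1/4 = 393.25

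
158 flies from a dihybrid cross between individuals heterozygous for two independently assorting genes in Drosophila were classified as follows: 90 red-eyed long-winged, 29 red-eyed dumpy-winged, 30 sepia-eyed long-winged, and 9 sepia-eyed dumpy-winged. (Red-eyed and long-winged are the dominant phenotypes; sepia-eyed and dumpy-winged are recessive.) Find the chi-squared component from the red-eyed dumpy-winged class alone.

A dihybrid F₂ with independent assortment and complete dominance at both loci gives a 9:3:3:1 phenotypic ratio.
Total ratio parts = 16. Expected numbers out of 158:
  red-eyed long-winged: 158 × 9/16 = 88.875
  red-eyed dumpy-winged: 158 × 3/16 = 29.625
  sepia-eyed long-winged: 158 × 3/16 = 29.625
  sepia-eyed dumpy-winged: 158 × 1/16 = 9.875
Contribution of red-eyed dumpy-winged: (29 − 29.625)² / 29.625 = 0.0132

0.013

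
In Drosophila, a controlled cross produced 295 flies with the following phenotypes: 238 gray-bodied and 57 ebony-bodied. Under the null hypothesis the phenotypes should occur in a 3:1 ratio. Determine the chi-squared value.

5.072

Under the 3:1 hypothesis (Σ ratio = 4, N = 295):
  gray-bodied: 295 × 3/4 = 221.25
  ebony-bodied: 295 × 1/4 = 73.75
χ² = Σ (O − E)² / E
  gray-bodied: (238 − 221.25)² / 221.25 = 1.2681
  ebony-bodied: (57 − 73.75)² / 73.75 = 3.8042
χ² = 1.2681 + 3.8042 = 5.0723 ≈ 5.072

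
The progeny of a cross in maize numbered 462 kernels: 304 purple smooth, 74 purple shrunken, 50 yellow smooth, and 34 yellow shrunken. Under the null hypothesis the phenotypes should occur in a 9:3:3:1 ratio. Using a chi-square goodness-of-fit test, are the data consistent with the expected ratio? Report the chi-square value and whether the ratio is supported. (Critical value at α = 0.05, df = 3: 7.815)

25.727; not consistent

Under the 9:3:3:1 hypothesis (Σ ratio = 16, N = 462):
  purple smooth: 462 × 9/16 = 259.875
  purple shrunken: 462 × 3/16 = 86.625
  yellow smooth: 462 × 3/16 = 86.625
  yellow shrunken: 462 × 1/16 = 28.875
χ² = Σ (O − E)² / E
  purple smooth: (304 − 259.875)² / 259.875 = 7.4921
  purple shrunken: (74 − 86.625)² / 86.625 = 1.8400
  yellow smooth: (50 − 86.625)² / 86.625 = 15.4850
  yellow shrunken: (34 − 28.875)² / 28.875 = 0.9096
χ² = 7.4921 + 1.8400 + 15.4850 + 0.9096 = 25.7267 ≈ 25.727
Degrees of freedom = 4 − 1 = 3; critical value at α = 0.05 is 7.815.
Since 25.727 > 7.815, we reject the null hypothesis — the data do not fit the 9:3:3:1 ratio.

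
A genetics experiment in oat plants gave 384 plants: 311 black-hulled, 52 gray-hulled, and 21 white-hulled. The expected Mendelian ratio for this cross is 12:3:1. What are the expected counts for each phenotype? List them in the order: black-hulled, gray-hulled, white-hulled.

The 12:3:1 ratio has 16 parts, so with N = 384 the expected counts are:
  black-hulled: 384 × 12/16 = 288
  gray-hulled: 384 × 3/16 = 72
  white-hulled: 384 × 1/16 = 24

288, 72, 24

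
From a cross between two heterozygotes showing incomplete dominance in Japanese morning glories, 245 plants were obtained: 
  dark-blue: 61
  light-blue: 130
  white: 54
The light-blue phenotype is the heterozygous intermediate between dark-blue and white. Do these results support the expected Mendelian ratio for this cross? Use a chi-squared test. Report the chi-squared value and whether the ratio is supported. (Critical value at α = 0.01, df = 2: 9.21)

1.318; consistent

With incomplete dominance, a heterozygote × heterozygote cross gives a 1:2:1 phenotypic ratio.
Expected counts for N = 245 under a 1:2:1 ratio (total parts = 4):
  dark-blue: 245 × 1/4 = 61.25
  light-blue: 245 × 2/4 = 122.5
  white: 245 × 1/4 = 61.25
χ² = Σ (O − E)² / E
  dark-blue: (61 − 61.25)² / 61.25 = 0.0010
  light-blue: (130 − 122.5)² / 122.5 = 0.4592
  white: (54 − 61.25)² / 61.25 = 0.8582
χ² = 0.0010 + 0.4592 + 0.8582 = 1.3184 ≈ 1.318
Degrees of freedom = 3 − 1 = 2; critical value at α = 0.01 is 9.21.
Since 1.318 < 9.21, we fail to reject the null hypothesis — the data are consistent with the 1:2:1 ratio.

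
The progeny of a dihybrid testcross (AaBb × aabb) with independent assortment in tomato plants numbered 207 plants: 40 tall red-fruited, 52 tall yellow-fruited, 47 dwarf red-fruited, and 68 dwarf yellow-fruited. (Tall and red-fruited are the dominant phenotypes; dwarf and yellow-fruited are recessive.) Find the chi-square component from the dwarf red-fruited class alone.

A dihybrid testcross with independent assortment gives a 1:1:1:1 ratio.
Under the 1:1:1:1 hypothesis (Σ ratio = 4, N = 207):
  tall red-fruited: 207 × 1/4 = 51.75
  tall yellow-fruited: 207 × 1/4 = 51.75
  dwarf red-fruited: 207 × 1/4 = 51.75
  dwarf yellow-fruited: 207 × 1/4 = 51.75
Contribution of dwarf red-fruited: (47 − 51.75)² / 51.75 = 0.4360

0.436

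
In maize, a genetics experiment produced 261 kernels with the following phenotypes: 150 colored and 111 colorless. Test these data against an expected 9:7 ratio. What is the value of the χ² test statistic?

0.158

Total ratio parts = 16. Expected numbers out of 261:
  colored: 261 × 9/16 = 146.8125
  colorless: 261 × 7/16 = 114.1875
χ² = Σ (O − E)² / E
  colored: (150 − 146.8125)² / 146.8125 = 0.0692
  colorless: (111 − 114.1875)² / 114.1875 = 0.0890
χ² = 0.0692 + 0.0890 = 0.1582 ≈ 0.158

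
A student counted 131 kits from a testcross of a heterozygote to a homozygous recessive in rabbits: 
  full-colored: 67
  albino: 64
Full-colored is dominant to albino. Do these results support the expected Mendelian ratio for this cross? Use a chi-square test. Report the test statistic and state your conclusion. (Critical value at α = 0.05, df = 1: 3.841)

A testcross of a heterozygote (Aa × aa) gives a 1:1 phenotypic ratio.
Expected counts for N = 131 under a 1:1 ratio (total parts = 2):
  full-colored: 131 × 1/2 = 65.5
  albino: 131 × 1/2 = 65.5
χ² = Σ (O − E)² / E
  full-colored: (67 − 65.5)² / 65.5 = 0.0344
  albino: (64 − 65.5)² / 65.5 = 0.0344
χ² = 0.0344 + 0.0344 = 0.0688 ≈ 0.069
Degrees of freedom = 2 − 1 = 1; critical value at α = 0.05 is 3.841.
Since 0.069 < 3.841, we fail to reject the null hypothesis — the data are consistent with the 1:1 ratio.

0.069; consistent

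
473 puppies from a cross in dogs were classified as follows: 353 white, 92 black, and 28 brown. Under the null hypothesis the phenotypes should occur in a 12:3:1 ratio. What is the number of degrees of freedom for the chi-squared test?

A goodness-of-fit test with 3 phenotype classes has df = 3 − 1 = 2.

2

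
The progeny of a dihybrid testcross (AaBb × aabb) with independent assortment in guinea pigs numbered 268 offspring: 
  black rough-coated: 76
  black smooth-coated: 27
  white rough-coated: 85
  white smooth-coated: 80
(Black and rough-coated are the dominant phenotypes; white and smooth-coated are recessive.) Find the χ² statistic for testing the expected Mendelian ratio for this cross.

A dihybrid testcross with independent assortment gives a 1:1:1:1 ratio.
Total ratio parts = 4. Expected numbers out of 268:
  black rough-coated: 268 × 1/4 = 67
  black smooth-coated: 268 × 1/4 = 67
  white rough-coated: 268 × 1/4 = 67
  white smooth-coated: 268 × 1/4 = 67
χ² = Σ (O − E)² / E
  black rough-coated: (76 − 67)² / 67 = 1.2090
  black smooth-coated: (27 − 67)² / 67 = 23.8806
  white rough-coated: (85 − 67)² / 67 = 4.8358
  white smooth-coated: (80 − 67)² / 67 = 2.5224
χ² = 1.2090 + 23.8806 + 4.8358 + 2.5224 = 32.4478 ≈ 32.448

32.448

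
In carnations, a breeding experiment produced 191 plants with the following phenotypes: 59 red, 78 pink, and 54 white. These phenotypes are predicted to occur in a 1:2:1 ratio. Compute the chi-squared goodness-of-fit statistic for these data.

Under the 1:2:1 hypothesis (Σ ratio = 4, N = 191):
  red: 191 × 1/4 = 47.75
  pink: 191 × 2/4 = 95.5
  white: 191 × 1/4 = 47.75
χ² = Σ (O − E)² / E
  red: (59 − 47.75)² / 47.75 = 2.6505
  pink: (78 − 95.5)² / 95.5 = 3.2068
  white: (54 − 47.75)² / 47.75 = 0.8181
χ² = 2.6505 + 3.2068 + 0.8181 = 6.6754 ≈ 6.675

6.675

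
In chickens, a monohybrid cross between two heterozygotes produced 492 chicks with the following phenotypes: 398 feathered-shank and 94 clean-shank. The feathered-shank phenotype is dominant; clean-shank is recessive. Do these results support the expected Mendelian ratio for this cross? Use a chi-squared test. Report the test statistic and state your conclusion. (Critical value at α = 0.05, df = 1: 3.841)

9.117; not consistent

For a monohybrid cross between heterozygotes with complete dominance, the expected phenotypic ratio is 3:1.
Expected counts for N = 492 under a 3:1 ratio (total parts = 4):
  feathered-shank: 492 × 3/4 = 369
  clean-shank: 492 × 1/4 = 123
χ² = Σ (O − E)² / E
  feathered-shank: (398 − 369)² / 369 = 2.2791
  clean-shank: (94 − 123)² / 123 = 6.8374
χ² = 2.2791 + 6.8374 = 9.1165 ≈ 9.117
Degrees of freedom = 2 − 1 = 1; critical value at α = 0.05 is 3.841.
Since 9.117 > 3.841, we reject the null hypothesis — the data do not fit the 3:1 ratio.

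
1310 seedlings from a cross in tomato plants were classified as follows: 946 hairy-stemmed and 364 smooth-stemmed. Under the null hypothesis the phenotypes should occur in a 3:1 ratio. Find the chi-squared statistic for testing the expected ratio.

Total ratio parts = 4. Expected numbers out of 1310:
  hairy-stemmed: 1310 × 3/4 = 982.5
  smooth-stemmed: 1310 × 1/4 = 327.5
χ² = Σ (O − E)² / E
  hairy-stemmed: (946 − 982.5)² / 982.5 = 1.3560
  smooth-stemmed: (364 − 327.5)² / 327.5 = 4.0679
χ² = 1.3560 + 4.0679 = 5.4239 ≈ 5.424

5.424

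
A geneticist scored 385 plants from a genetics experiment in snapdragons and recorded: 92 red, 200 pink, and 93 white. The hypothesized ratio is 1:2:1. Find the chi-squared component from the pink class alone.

0.292

The 1:2:1 ratio has 4 parts, so with N = 385 the expected counts are:
  red: 385 × 1/4 = 96.25
  pink: 385 × 2/4 = 192.5
  white: 385 × 1/4 = 96.25
Contribution of pink: (200 − 192.5)² / 192.5 = 0.2922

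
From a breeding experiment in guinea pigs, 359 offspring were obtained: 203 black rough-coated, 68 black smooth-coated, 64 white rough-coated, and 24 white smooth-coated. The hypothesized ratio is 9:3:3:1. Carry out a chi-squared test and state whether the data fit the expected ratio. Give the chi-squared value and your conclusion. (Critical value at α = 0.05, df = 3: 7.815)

Under the 9:3:3:1 hypothesis (Σ ratio = 16, N = 359):
  black rough-coated: 359 × 9/16 = 201.9375
  black smooth-coated: 359 × 3/16 = 67.3125
  white rough-coated: 359 × 3/16 = 67.3125
  white smooth-coated: 359 × 1/16 = 22.4375
χ² = Σ (O − E)² / E
  black rough-coated: (203 − 201.9375)² / 201.9375 = 0.0056
  black smooth-coated: (68 − 67.3125)² / 67.3125 = 0.0070
  white rough-coated: (64 − 67.3125)² / 67.3125 = 0.1630
  white smooth-coated: (24 − 22.4375)² / 22.4375 = 0.1088
χ² = 0.0056 + 0.0070 + 0.1630 + 0.1088 = 0.2844 ≈ 0.284
Degrees of freedom = 4 − 1 = 3; critical value at α = 0.05 is 7.815.
Since 0.284 < 7.815, we fail to reject the null hypothesis — the data are consistent with the 9:3:3:1 ratio.

0.284; consistent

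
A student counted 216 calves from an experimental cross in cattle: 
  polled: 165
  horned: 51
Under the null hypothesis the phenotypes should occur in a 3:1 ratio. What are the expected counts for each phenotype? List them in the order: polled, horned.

162, 54

The 3:1 ratio has 4 parts, so with N = 216 the expected counts are:
  polled: 216 × 3/4 = 162
  horned: 216 × 1/4 = 54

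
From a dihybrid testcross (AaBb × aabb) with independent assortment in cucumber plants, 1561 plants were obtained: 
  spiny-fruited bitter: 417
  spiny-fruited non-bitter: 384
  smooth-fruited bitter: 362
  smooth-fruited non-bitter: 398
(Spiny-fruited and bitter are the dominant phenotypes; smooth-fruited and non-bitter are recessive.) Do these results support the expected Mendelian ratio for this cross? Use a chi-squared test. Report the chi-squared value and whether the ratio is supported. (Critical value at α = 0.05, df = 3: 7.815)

4.133; consistent

A dihybrid testcross with independent assortment gives a 1:1:1:1 ratio.
The 1:1:1:1 ratio has 4 parts, so with N = 1561 the expected counts are:
  spiny-fruited bitter: 1561 × 1/4 = 390.25
  spiny-fruited non-bitter: 1561 × 1/4 = 390.25
  smooth-fruited bitter: 1561 × 1/4 = 390.25
  smooth-fruited non-bitter: 1561 × 1/4 = 390.25
χ² = Σ (O − E)² / E
  spiny-fruited bitter: (417 − 390.25)² / 390.25 = 1.8336
  spiny-fruited non-bitter: (384 − 390.25)² / 390.25 = 0.1001
  smooth-fruited bitter: (362 − 390.25)² / 390.25 = 2.0450
  smooth-fruited non-bitter: (398 − 390.25)² / 390.25 = 0.1539
χ² = 1.8336 + 0.1001 + 2.0450 + 0.1539 = 4.1326 ≈ 4.133
Degrees of freedom = 4 − 1 = 3; critical value at α = 0.05 is 7.815.
Since 4.133 < 7.815, we fail to reject the null hypothesis — the data are consistent with the 1:1:1:1 ratio.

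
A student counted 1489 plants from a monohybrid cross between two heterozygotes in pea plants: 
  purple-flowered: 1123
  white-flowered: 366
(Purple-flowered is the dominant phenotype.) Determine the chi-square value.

0.140

For a monohybrid cross between heterozygotes with complete dominance, the expected phenotypic ratio is 3:1.
Under the 3:1 hypothesis (Σ ratio = 4, N = 1489):
  purple-flowered: 1489 × 3/4 = 1116.75
  white-flowered: 1489 × 1/4 = 372.25
χ² = Σ (O − E)² / E
  purple-flowered: (1123 − 1116.75)² / 1116.75 = 0.0350
  white-flowered: (366 − 372.25)² / 372.25 = 0.1049
χ² = 0.0350 + 0.1049 = 0.1399 ≈ 0.140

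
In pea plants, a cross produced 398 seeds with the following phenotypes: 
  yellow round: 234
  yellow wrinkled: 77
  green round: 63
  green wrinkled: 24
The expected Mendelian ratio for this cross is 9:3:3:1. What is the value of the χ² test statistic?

The 9:3:3:1 ratio has 16 parts, so with N = 398 the expected counts are:
  yellow round: 398 × 9/16 = 223.875
  yellow wrinkled: 398 × 3/16 = 74.625
  green round: 398 × 3/16 = 74.625
  green wrinkled: 398 × 1/16 = 24.875
χ² = Σ (O − E)² / E
  yellow round: (234 − 223.875)² / 223.875 = 0.4579
  yellow wrinkled: (77 − 74.625)² / 74.625 = 0.0756
  green round: (63 − 74.625)² / 74.625 = 1.8109
  green wrinkled: (24 − 24.875)² / 24.875 = 0.0308
χ² = 0.4579 + 0.0756 + 1.8109 + 0.0308 = 2.3752 ≈ 2.375

2.375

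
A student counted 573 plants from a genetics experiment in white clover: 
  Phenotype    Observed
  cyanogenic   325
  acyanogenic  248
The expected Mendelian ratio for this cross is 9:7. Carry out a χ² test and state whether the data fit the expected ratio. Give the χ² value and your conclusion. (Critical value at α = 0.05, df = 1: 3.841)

The 9:7 ratio has 16 parts, so with N = 573 the expected counts are:
  cyanogenic: 573 × 9/16 = 322.3125
  acyanogenic: 573 × 7/16 = 250.6875
χ² = Σ (O − E)² / E
  cyanogenic: (325 − 322.3125)² / 322.3125 = 0.0224
  acyanogenic: (248 − 250.6875)² / 250.6875 = 0.0288
χ² = 0.0224 + 0.0288 = 0.0512 ≈ 0.051
Degrees of freedom = 2 − 1 = 1; critical value at α = 0.05 is 3.841.
Since 0.051 < 3.841, we fail to reject the null hypothesis — the data are consistent with the 9:7 ratio.

0.051; consistent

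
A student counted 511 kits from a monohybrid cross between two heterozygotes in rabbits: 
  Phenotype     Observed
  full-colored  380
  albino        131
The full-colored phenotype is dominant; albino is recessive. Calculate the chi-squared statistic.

0.110

For a monohybrid cross between heterozygotes with complete dominance, the expected phenotypic ratio is 3:1.
Expected counts for N = 511 under a 3:1 ratio (total parts = 4):
  full-colored: 511 × 3/4 = 383.25
  albino: 511 × 1/4 = 127.75
χ² = Σ (O − E)² / E
  full-colored: (380 − 383.25)² / 383.25 = 0.0276
  albino: (131 − 127.75)² / 127.75 = 0.0827
χ² = 0.0276 + 0.0827 = 0.1103 ≈ 0.110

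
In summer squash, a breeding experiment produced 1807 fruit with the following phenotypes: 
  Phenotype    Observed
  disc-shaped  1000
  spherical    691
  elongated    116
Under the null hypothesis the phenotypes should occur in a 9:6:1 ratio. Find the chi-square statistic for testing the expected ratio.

Expected counts for N = 1807 under a 9:6:1 ratio (total parts = 16):
  disc-shaped: 1807 × 9/16 = 1016.4375
  spherical: 1807 × 6/16 = 677.625
  elongated: 1807 × 1/16 = 112.9375
χ² = Σ (O − E)² / E
  disc-shaped: (1000 − 1016.4375)² / 1016.4375 = 0.2658
  spherical: (691 − 677.625)² / 677.625 = 0.2640
  elongated: (116 − 112.9375)² / 112.9375 = 0.0830
χ² = 0.2658 + 0.2640 + 0.0830 = 0.6128 ≈ 0.613

0.613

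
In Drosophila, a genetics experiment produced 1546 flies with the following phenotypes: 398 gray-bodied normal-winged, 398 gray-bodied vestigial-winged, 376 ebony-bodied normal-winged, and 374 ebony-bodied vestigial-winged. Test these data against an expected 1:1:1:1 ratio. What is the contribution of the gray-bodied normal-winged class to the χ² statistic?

Under the 1:1:1:1 hypothesis (Σ ratio = 4, N = 1546):
  gray-bodied normal-winged: 1546 × 1/4 = 386.5
  gray-bodied vestigial-winged: 1546 × 1/4 = 386.5
  ebony-bodied normal-winged: 1546 × 1/4 = 386.5
  ebony-bodied vestigial-winged: 1546 × 1/4 = 386.5
Contribution of gray-bodied normal-winged: (398 − 386.5)² / 386.5 = 0.3422

0.342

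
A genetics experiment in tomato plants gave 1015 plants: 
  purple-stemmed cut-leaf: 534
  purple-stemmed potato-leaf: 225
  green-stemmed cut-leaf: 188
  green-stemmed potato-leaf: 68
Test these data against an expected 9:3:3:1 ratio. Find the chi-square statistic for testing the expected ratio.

Expected counts for N = 1015 under a 9:3:3:1 ratio (total parts = 16):
  purple-stemmed cut-leaf: 1015 × 9/16 = 570.9375
  purple-stemmed potato-leaf: 1015 × 3/16 = 190.3125
  green-stemmed cut-leaf: 1015 × 3/16 = 190.3125
  green-stemmed potato-leaf: 1015 × 1/16 = 63.4375
χ² = Σ (O − E)² / E
  purple-stemmed cut-leaf: (534 − 570.9375)² / 570.9375 = 2.3897
  purple-stemmed potato-leaf: (225 − 190.3125)² / 190.3125 = 6.3224
  green-stemmed cut-leaf: (188 − 190.3125)² / 190.3125 = 0.0281
  green-stemmed potato-leaf: (68 − 63.4375)² / 63.4375 = 0.3281
χ² = 2.3897 + 6.3224 + 0.0281 + 0.3281 = 9.0683 ≈ 9.068

9.068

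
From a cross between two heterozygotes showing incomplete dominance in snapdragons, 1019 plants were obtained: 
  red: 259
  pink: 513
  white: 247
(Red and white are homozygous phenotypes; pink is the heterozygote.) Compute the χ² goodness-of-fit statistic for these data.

0.331

With incomplete dominance, a heterozygote × heterozygote cross gives a 1:2:1 phenotypic ratio.
The 1:2:1 ratio has 4 parts, so with N = 1019 the expected counts are:
  red: 1019 × 1/4 = 254.75
  pink: 1019 × 2/4 = 509.5
  white: 1019 × 1/4 = 254.75
χ² = Σ (O − E)² / E
  red: (259 − 254.75)² / 254.75 = 0.0709
  pink: (513 − 509.5)² / 509.5 = 0.0240
  white: (247 − 254.75)² / 254.75 = 0.2358
χ² = 0.0709 + 0.0240 + 0.2358 = 0.3307 ≈ 0.331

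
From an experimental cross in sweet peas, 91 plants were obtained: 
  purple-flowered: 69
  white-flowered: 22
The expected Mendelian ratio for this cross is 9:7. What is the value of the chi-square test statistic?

14.168

Expected counts for N = 91 under a 9:7 ratio (total parts = 16):
  purple-flowered: 91 × 9/16 = 51.1875
  white-flowered: 91 × 7/16 = 39.8125
χ² = Σ (O − E)² / E
  purple-flowered: (69 − 51.1875)² / 51.1875 = 6.1985
  white-flowered: (22 − 39.8125)² / 39.8125 = 7.9695
χ² = 6.1985 + 7.9695 = 14.168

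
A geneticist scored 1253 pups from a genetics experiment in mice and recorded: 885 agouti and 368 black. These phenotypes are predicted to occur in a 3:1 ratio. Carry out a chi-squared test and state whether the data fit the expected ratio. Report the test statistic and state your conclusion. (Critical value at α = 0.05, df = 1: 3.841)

Under the 3:1 hypothesis (Σ ratio = 4, N = 1253):
  agouti: 1253 × 3/4 = 939.75
  black: 1253 × 1/4 = 313.25
χ² = Σ (O − E)² / E
  agouti: (885 − 939.75)² / 939.75 = 3.1897
  black: (368 − 313.25)² / 313.25 = 9.5692
χ² = 3.1897 + 9.5692 = 12.7589 ≈ 12.759
Degrees of freedom = 2 − 1 = 1; critical value at α = 0.05 is 3.841.
Since 12.759 > 3.841, we reject the null hypothesis — the data do not fit the 3:1 ratio.

12.759; not consistent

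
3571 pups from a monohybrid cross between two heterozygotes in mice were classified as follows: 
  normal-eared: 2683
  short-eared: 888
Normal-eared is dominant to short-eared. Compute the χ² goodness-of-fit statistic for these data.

For a monohybrid cross between heterozygotes with complete dominance, the expected phenotypic ratio is 3:1.
Expected counts for N = 3571 under a 3:1 ratio (total parts = 4):
  normal-eared: 3571 × 3/4 = 2678.25
  short-eared: 3571 × 1/4 = 892.75
χ² = Σ (O − E)² / E
  normal-eared: (2683 − 2678.25)² / 2678.25 = 0.0084
  short-eared: (888 − 892.75)² / 892.75 = 0.0253
χ² = 0.0084 + 0.0253 = 0.0337 ≈ 0.034

0.034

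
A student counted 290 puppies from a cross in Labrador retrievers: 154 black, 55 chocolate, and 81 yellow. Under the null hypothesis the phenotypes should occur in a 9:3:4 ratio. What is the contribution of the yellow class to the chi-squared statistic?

0.997

The 9:3:4 ratio has 16 parts, so with N = 290 the expected counts are:
  black: 290 × 9/16 = 163.125
  chocolate: 290 × 3/16 = 54.375
  yellow: 290 × 4/16 = 72.5
Contribution of yellow: (81 − 72.5)² / 72.5 = 0.9966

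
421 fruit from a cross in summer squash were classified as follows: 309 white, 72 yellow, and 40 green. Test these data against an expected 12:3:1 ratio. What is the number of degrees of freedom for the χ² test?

A goodness-of-fit test with 3 phenotype classes has df = 3 − 1 = 2.

2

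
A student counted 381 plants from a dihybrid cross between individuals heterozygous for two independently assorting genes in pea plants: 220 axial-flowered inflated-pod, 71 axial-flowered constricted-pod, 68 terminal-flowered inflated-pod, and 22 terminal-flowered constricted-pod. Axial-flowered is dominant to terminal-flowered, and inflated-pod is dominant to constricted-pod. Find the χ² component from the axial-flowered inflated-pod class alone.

0.151

A dihybrid F₂ with independent assortment and complete dominance at both loci gives a 9:3:3:1 phenotypic ratio.
Total ratio parts = 16. Expected numbers out of 381:
  axial-flowered inflated-pod: 381 × 9/16 = 214.3125
  axial-flowered constricted-pod: 381 × 3/16 = 71.4375
  terminal-flowered inflated-pod: 381 × 3/16 = 71.4375
  terminal-flowered constricted-pod: 381 × 1/16 = 23.8125
Contribution of axial-flowered inflated-pod: (220 − 214.3125)² / 214.3125 = 0.1509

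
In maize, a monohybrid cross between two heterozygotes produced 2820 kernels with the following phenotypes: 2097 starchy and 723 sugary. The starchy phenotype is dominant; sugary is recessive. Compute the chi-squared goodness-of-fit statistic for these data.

For a monohybrid cross between heterozygotes with complete dominance, the expected phenotypic ratio is 3:1.
Under the 3:1 hypothesis (Σ ratio = 4, N = 2820):
  starchy: 2820 × 3/4 = 2115
  sugary: 2820 × 1/4 = 705
χ² = Σ (O − E)² / E
  starchy: (2097 − 2115)² / 2115 = 0.1532
  sugary: (723 − 705)² / 705 = 0.4596
χ² = 0.1532 + 0.4596 = 0.6128 ≈ 0.613

0.613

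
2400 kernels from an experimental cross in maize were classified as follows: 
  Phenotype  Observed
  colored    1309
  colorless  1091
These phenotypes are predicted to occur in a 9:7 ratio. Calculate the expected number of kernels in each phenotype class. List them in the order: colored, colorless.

1350, 1050

Expected counts for N = 2400 under a 9:7 ratio (total parts = 16):
  colored: 2400 × 9/16 = 1350
  colorless: 2400 × 7/16 = 1050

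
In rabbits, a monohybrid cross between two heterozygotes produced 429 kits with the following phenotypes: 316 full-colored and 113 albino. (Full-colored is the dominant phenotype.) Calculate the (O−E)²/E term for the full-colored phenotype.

For a monohybrid cross between heterozygotes with complete dominance, the expected phenotypic ratio is 3:1.
Expected counts for N = 429 under a 3:1 ratio (total parts = 4):
  full-colored: 429 × 3/4 = 321.75
  albino: 429 × 1/4 = 107.25
Contribution of full-colored: (316 − 321.75)² / 321.75 = 0.1028

0.103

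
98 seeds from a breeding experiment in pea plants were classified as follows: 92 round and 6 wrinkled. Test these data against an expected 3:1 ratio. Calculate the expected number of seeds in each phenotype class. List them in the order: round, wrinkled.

73.5, 24.5

The 3:1 ratio has 4 parts, so with N = 98 the expected counts are:
  round: 98 × 3/4 = 73.5
  wrinkled: 98 × 1/4 = 24.5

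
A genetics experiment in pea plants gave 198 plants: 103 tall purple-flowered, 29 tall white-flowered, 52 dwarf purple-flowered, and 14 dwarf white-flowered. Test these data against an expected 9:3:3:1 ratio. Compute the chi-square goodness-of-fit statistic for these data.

8.581

The 9:3:3:1 ratio has 16 parts, so with N = 198 the expected counts are:
  tall purple-flowered: 198 × 9/16 = 111.375
  tall white-flowered: 198 × 3/16 = 37.125
  dwarf purple-flowered: 198 × 3/16 = 37.125
  dwarf white-flowered: 198 × 1/16 = 12.375
χ² = Σ (O − E)² / E
  tall purple-flowered: (103 − 111.375)² / 111.375 = 0.6298
  tall white-flowered: (29 − 37.125)² / 37.125 = 1.7782
  dwarf purple-flowered: (52 − 37.125)² / 37.125 = 5.9600
  dwarf white-flowered: (14 − 12.375)² / 12.375 = 0.2134
χ² = 0.6298 + 1.7782 + 5.9600 + 0.2134 = 8.5814 ≈ 8.581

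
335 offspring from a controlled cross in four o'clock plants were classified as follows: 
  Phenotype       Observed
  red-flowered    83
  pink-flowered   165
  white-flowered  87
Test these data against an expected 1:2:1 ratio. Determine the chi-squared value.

Expected counts for N = 335 under a 1:2:1 ratio (total parts = 4):
  red-flowered: 335 × 1/4 = 83.75
  pink-flowered: 335 × 2/4 = 167.5
  white-flowered: 335 × 1/4 = 83.75
χ² = Σ (O − E)² / E
  red-flowered: (83 − 83.75)² / 83.75 = 0.0067
  pink-flowered: (165 − 167.5)² / 167.5 = 0.0373
  white-flowered: (87 − 83.75)² / 83.75 = 0.1261
χ² = 0.0067 + 0.0373 + 0.1261 = 0.1701 ≈ 0.170

0.170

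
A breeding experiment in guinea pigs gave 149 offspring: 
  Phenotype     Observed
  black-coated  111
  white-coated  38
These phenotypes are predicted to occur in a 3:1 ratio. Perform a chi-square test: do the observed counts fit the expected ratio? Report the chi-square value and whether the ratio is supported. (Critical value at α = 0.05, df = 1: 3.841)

Expected counts for N = 149 under a 3:1 ratio (total parts = 4):
  black-coated: 149 × 3/4 = 111.75
  white-coated: 149 × 1/4 = 37.25
χ² = Σ (O − E)² / E
  black-coated: (111 − 111.75)² / 111.75 = 0.0050
  white-coated: (38 − 37.25)² / 37.25 = 0.0151
χ² = 0.0050 + 0.0151 = 0.0201 ≈ 0.020
Degrees of freedom = 2 − 1 = 1; critical value at α = 0.05 is 3.841.
Since 0.020 < 3.841, we fail to reject the null hypothesis — the data are consistent with the 3:1 ratio.

0.020; consistent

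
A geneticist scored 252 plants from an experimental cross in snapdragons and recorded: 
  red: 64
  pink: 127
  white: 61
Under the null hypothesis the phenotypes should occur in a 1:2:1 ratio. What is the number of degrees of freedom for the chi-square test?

2

A goodness-of-fit test with 3 phenotype classes has df = 3 − 1 = 2.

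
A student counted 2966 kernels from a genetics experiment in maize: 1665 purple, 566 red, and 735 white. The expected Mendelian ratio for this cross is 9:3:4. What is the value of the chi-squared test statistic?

Total ratio parts = 16. Expected numbers out of 2966:
  purple: 2966 × 9/16 = 1668.375
  red: 2966 × 3/16 = 556.125
  white: 2966 × 4/16 = 741.5
χ² = Σ (O − E)² / E
  purple: (1665 − 1668.375)² / 1668.375 = 0.0068
  red: (566 − 556.125)² / 556.125 = 0.1753
  white: (735 − 741.5)² / 741.5 = 0.0570
χ² = 0.0068 + 0.1753 + 0.0570 = 0.2391 ≈ 0.239

0.239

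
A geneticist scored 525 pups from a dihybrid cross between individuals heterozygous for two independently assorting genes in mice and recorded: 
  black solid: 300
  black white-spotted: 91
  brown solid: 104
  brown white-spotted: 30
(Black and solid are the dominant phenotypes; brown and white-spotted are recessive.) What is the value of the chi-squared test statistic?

A dihybrid F₂ with independent assortment and complete dominance at both loci gives a 9:3:3:1 phenotypic ratio.
The 9:3:3:1 ratio has 16 parts, so with N = 525 the expected counts are:
  black solid: 525 × 9/16 = 295.3125
  black white-spotted: 525 × 3/16 = 98.4375
  brown solid: 525 × 3/16 = 98.4375
  brown white-spotted: 525 × 1/16 = 32.8125
χ² = Σ (O − E)² / E
  black solid: (300 − 295.3125)² / 295.3125 = 0.0744
  black white-spotted: (91 − 98.4375)² / 98.4375 = 0.5619
  brown solid: (104 − 98.4375)² / 98.4375 = 0.3143
  brown white-spotted: (30 − 32.8125)² / 32.8125 = 0.2411
χ² = 0.0744 + 0.5619 + 0.3143 + 0.2411 = 1.1917 ≈ 1.192

1.192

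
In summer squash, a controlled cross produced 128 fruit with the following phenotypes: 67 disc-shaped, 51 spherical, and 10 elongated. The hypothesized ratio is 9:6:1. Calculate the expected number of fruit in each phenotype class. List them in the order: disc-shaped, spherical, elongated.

72, 48, 8

Under the 9:6:1 hypothesis (Σ ratio = 16, N = 128):
  disc-shaped: 128 × 9/16 = 72
  spherical: 128 × 6/16 = 48
  elongated: 128 × 1/16 = 8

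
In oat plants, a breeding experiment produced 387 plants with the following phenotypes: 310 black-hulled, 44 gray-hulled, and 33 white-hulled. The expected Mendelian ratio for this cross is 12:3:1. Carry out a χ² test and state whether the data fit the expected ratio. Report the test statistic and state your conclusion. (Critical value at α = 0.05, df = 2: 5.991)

15.798; not consistent

Under the 12:3:1 hypothesis (Σ ratio = 16, N = 387):
  black-hulled: 387 × 12/16 = 290.25
  gray-hulled: 387 × 3/16 = 72.5625
  white-hulled: 387 × 1/16 = 24.1875
χ² = Σ (O − E)² / E
  black-hulled: (310 − 290.25)² / 290.25 = 1.3439
  gray-hulled: (44 − 72.5625)² / 72.5625 = 11.2429
  white-hulled: (33 − 24.1875)² / 24.1875 = 3.2108
χ² = 1.3439 + 11.2429 + 3.2108 = 15.7976 ≈ 15.798
Degrees of freedom = 3 − 1 = 2; critical value at α = 0.05 is 5.991.
Since 15.798 > 5.991, we reject the null hypothesis — the data do not fit the 12:3:1 ratio.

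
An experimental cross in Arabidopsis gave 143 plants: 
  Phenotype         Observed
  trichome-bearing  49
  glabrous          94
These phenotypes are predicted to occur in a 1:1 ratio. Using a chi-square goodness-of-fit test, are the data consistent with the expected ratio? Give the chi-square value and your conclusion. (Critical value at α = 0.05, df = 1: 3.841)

Total ratio parts = 2. Expected numbers out of 143:
  trichome-bearing: 143 × 1/2 = 71.5
  glabrous: 143 × 1/2 = 71.5
χ² = Σ (O − E)² / E
  trichome-bearing: (49 − 71.5)² / 71.5 = 7.0804
  glabrous: (94 − 71.5)² / 71.5 = 7.0804
χ² = 7.0804 + 7.0804 = 14.1608 ≈ 14.161
Degrees of freedom = 2 − 1 = 1; critical value at α = 0.05 is 3.841.
Since 14.161 > 3.841, we reject the null hypothesis — the data do not fit the 1:1 ratio.

14.161; not consistent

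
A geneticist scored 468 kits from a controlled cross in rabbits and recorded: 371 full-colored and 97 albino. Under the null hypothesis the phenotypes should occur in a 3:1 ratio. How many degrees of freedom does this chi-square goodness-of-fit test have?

A goodness-of-fit test with 2 phenotype classes has df = 2 − 1 = 1.

1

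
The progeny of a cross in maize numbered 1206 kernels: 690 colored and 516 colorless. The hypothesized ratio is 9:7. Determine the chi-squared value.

The 9:7 ratio has 16 parts, so with N = 1206 the expected counts are:
  colored: 1206 × 9/16 = 678.375
  colorless: 1206 × 7/16 = 527.625
χ² = Σ (O − E)² / E
  colored: (690 − 678.375)² / 678.375 = 0.1992
  colorless: (516 − 527.625)² / 527.625 = 0.2561
χ² = 0.1992 + 0.2561 = 0.4553 ≈ 0.455

0.455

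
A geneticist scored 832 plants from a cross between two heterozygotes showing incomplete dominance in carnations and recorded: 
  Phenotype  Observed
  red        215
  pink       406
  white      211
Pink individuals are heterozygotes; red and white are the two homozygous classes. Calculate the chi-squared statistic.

With incomplete dominance, a heterozygote × heterozygote cross gives a 1:2:1 phenotypic ratio.
Total ratio parts = 4. Expected numbers out of 832:
  red: 832 × 1/4 = 208
  pink: 832 × 2/4 = 416
  white: 832 × 1/4 = 208
χ² = Σ (O − E)² / E
  red: (215 − 208)² / 208 = 0.2356
  pink: (406 − 416)² / 416 = 0.2404
  white: (211 − 208)² / 208 = 0.0433
χ² = 0.2356 + 0.2404 + 0.0433 = 0.5193 ≈ 0.519

0.519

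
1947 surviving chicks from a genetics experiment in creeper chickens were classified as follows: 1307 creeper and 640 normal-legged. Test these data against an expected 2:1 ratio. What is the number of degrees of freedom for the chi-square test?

A goodness-of-fit test with 2 phenotype classes has df = 2 − 1 = 1.

1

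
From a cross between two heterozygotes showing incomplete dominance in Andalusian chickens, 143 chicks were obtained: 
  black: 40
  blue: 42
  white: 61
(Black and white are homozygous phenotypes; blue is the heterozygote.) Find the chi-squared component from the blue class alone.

12.171

With incomplete dominance, a heterozygote × heterozygote cross gives a 1:2:1 phenotypic ratio.
The 1:2:1 ratio has 4 parts, so with N = 143 the expected counts are:
  black: 143 × 1/4 = 35.75
  blue: 143 × 2/4 = 71.5
  white: 143 × 1/4 = 35.75
Contribution of blue: (42 − 71.5)² / 71.5 = 12.1713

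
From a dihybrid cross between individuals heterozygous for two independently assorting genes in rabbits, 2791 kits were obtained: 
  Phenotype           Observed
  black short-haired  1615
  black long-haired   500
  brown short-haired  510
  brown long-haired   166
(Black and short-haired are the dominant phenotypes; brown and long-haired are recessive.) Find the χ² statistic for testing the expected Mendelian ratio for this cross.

A dihybrid F₂ with independent assortment and complete dominance at both loci gives a 9:3:3:1 phenotypic ratio.
Under the 9:3:3:1 hypothesis (Σ ratio = 16, N = 2791):
  black short-haired: 2791 × 9/16 = 1569.9375
  black long-haired: 2791 × 3/16 = 523.3125
  brown short-haired: 2791 × 3/16 = 523.3125
  brown long-haired: 2791 × 1/16 = 174.4375
χ² = Σ (O − E)² / E
  black short-haired: (1615 − 1569.9375)² / 1569.9375 = 1.2934
  black long-haired: (500 − 523.3125)² / 523.3125 = 1.0385
  brown short-haired: (510 − 523.3125)² / 523.3125 = 0.3387
  brown long-haired: (166 − 174.4375)² / 174.4375 = 0.4081
χ² = 1.2934 + 1.0385 + 0.3387 + 0.4081 = 3.0787 ≈ 3.079

3.079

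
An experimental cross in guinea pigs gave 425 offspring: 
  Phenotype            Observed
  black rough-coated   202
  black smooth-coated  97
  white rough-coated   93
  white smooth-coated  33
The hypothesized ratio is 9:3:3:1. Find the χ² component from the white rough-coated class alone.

Expected counts for N = 425 under a 9:3:3:1 ratio (total parts = 16):
  black rough-coated: 425 × 9/16 = 239.0625
  black smooth-coated: 425 × 3/16 = 79.6875
  white rough-coated: 425 × 3/16 = 79.6875
  white smooth-coated: 425 × 1/16 = 26.5625
Contribution of white rough-coated: (93 − 79.6875)² / 79.6875 = 2.2240

2.224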